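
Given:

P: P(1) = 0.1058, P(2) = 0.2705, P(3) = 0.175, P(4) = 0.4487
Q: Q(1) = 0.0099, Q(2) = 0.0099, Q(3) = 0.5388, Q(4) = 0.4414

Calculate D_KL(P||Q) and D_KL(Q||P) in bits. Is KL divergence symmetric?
D_KL(P||Q) = 1.3791 bits, D_KL(Q||P) = 0.7826 bits. No, KL divergence is not symmetric.

D_KL(P||Q) = Σ P(x) log₂(P(x)/Q(x))

Computing term by term:
  P(1)·log₂(P(1)/Q(1)) = 0.1058·log₂(0.1058/0.0099) = 0.36160
  P(2)·log₂(P(2)/Q(2)) = 0.2705·log₂(0.2705/0.0099) = 1.29084
  P(3)·log₂(P(3)/Q(3)) = 0.175·log₂(0.175/0.5388) = -0.28392
  P(4)·log₂(P(4)/Q(4)) = 0.4487·log₂(0.4487/0.4414) = 0.01062

D_KL(P||Q) = 0.36160 + 1.29084 - 0.28392 + 0.01062 = 1.37914 ≈ 1.3791 bits

D_KL(Q||P) = Σ Q(x) log₂(Q(x)/P(x))

Computing term by term:
  Q(1)·log₂(Q(1)/P(1)) = 0.0099·log₂(0.0099/0.1058) = -0.03384
  Q(2)·log₂(Q(2)/P(2)) = 0.0099·log₂(0.0099/0.2705) = -0.04724
  Q(3)·log₂(Q(3)/P(3)) = 0.5388·log₂(0.5388/0.175) = 0.87415
  Q(4)·log₂(Q(4)/P(4)) = 0.4414·log₂(0.4414/0.4487) = -0.01045

D_KL(Q||P) = -0.03384 - 0.04724 + 0.87415 - 0.01045 = 0.78262 ≈ 0.7826 bits

These are NOT equal (difference: 0.5965 bits). KL divergence is asymmetric: D_KL(P||Q) ≠ D_KL(Q||P) in general.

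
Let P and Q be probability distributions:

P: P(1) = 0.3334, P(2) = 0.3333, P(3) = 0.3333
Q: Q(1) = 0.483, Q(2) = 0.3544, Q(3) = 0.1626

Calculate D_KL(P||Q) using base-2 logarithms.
0.1373 bits

D_KL(P||Q) = Σ P(x) log₂(P(x)/Q(x))

Computing term by term:
  P(1)·log₂(P(1)/Q(1)) = 0.3334·log₂(0.3334/0.483) = -0.17829
  P(2)·log₂(P(2)/Q(2)) = 0.3333·log₂(0.3333/0.3544) = -0.02952
  P(3)·log₂(P(3)/Q(3)) = 0.3333·log₂(0.3333/0.1626) = 0.34513

D_KL(P||Q) = -0.17829 - 0.02952 + 0.34513 = 0.13732 ≈ 0.1373 bits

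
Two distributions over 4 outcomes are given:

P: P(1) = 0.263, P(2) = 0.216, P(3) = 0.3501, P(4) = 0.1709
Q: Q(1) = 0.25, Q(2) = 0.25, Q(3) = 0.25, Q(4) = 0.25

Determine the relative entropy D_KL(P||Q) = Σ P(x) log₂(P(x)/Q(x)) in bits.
0.0500 bits

D_KL(P||Q) = Σ P(x) log₂(P(x)/Q(x))

Computing term by term:
  P(1)·log₂(P(1)/Q(1)) = 0.263·log₂(0.263/0.25) = 0.01923
  P(2)·log₂(P(2)/Q(2)) = 0.216·log₂(0.216/0.25) = -0.04555
  P(3)·log₂(P(3)/Q(3)) = 0.3501·log₂(0.3501/0.25) = 0.17009
  P(4)·log₂(P(4)/Q(4)) = 0.1709·log₂(0.1709/0.25) = -0.09379

D_KL(P||Q) = 0.01923 - 0.04555 + 0.17009 - 0.09379 = 0.04998 ≈ 0.0500 bits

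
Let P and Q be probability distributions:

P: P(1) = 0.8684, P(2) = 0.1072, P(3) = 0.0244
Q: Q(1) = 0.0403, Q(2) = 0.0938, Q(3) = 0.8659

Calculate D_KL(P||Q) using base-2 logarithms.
3.7416 bits

D_KL(P||Q) = Σ P(x) log₂(P(x)/Q(x))

Computing term by term:
  P(1)·log₂(P(1)/Q(1)) = 0.8684·log₂(0.8684/0.0403) = 3.84658
  P(2)·log₂(P(2)/Q(2)) = 0.1072·log₂(0.1072/0.0938) = 0.02065
  P(3)·log₂(P(3)/Q(3)) = 0.0244·log₂(0.0244/0.8659) = -0.12564

D_KL(P||Q) = 3.84658 + 0.02065 - 0.12564 = 3.74159 ≈ 3.7416 bits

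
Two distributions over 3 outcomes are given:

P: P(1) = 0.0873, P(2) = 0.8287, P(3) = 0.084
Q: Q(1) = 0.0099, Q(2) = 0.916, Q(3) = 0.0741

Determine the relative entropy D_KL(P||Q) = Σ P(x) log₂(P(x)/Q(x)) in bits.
0.1696 bits

D_KL(P||Q) = Σ P(x) log₂(P(x)/Q(x))

Computing term by term:
  P(1)·log₂(P(1)/Q(1)) = 0.0873·log₂(0.0873/0.0099) = 0.27416
  P(2)·log₂(P(2)/Q(2)) = 0.8287·log₂(0.8287/0.916) = -0.11975
  P(3)·log₂(P(3)/Q(3)) = 0.084·log₂(0.084/0.0741) = 0.01520

D_KL(P||Q) = 0.27416 - 0.11975 + 0.01520 = 0.16961 ≈ 0.1696 bits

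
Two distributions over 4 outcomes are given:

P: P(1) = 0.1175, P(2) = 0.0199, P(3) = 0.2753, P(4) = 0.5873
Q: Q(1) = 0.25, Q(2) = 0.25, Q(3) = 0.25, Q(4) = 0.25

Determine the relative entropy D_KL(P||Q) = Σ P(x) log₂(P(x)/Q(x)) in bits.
0.5613 bits

D_KL(P||Q) = Σ P(x) log₂(P(x)/Q(x))

Computing term by term:
  P(1)·log₂(P(1)/Q(1)) = 0.1175·log₂(0.1175/0.25) = -0.12799
  P(2)·log₂(P(2)/Q(2)) = 0.0199·log₂(0.0199/0.25) = -0.07266
  P(3)·log₂(P(3)/Q(3)) = 0.2753·log₂(0.2753/0.25) = 0.03829
  P(4)·log₂(P(4)/Q(4)) = 0.5873·log₂(0.5873/0.25) = 0.72365

D_KL(P||Q) = -0.12799 - 0.07266 + 0.03829 + 0.72365 = 0.56129 ≈ 0.5613 bits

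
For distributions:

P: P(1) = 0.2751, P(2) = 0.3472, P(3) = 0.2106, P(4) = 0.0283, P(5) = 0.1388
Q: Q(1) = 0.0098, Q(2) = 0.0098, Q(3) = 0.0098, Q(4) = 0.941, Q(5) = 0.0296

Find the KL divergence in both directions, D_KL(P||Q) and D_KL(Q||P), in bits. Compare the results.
D_KL(P||Q) = 4.2089 bits, D_KL(Q||P) = 4.5501 bits. D_KL(Q||P) is larger than D_KL(P||Q) by 0.3412 bits; the two directions differ.

D_KL(P||Q) = Σ P(x) log₂(P(x)/Q(x))

Computing term by term:
  P(1)·log₂(P(1)/Q(1)) = 0.2751·log₂(0.2751/0.0098) = 1.32351
  P(2)·log₂(P(2)/Q(2)) = 0.3472·log₂(0.3472/0.0098) = 1.78698
  P(3)·log₂(P(3)/Q(3)) = 0.2106·log₂(0.2106/0.0098) = 0.93203
  P(4)·log₂(P(4)/Q(4)) = 0.0283·log₂(0.0283/0.941) = -0.14307
  P(5)·log₂(P(5)/Q(5)) = 0.1388·log₂(0.1388/0.0296) = 0.30943

D_KL(P||Q) = 1.32351 + 1.78698 + 0.93203 - 0.14307 + 0.30943 = 4.20888 ≈ 4.2089 bits

D_KL(Q||P) = Σ Q(x) log₂(Q(x)/P(x))

Computing term by term:
  Q(1)·log₂(Q(1)/P(1)) = 0.0098·log₂(0.0098/0.2751) = -0.04715
  Q(2)·log₂(Q(2)/P(2)) = 0.0098·log₂(0.0098/0.3472) = -0.05044
  Q(3)·log₂(Q(3)/P(3)) = 0.0098·log₂(0.0098/0.2106) = -0.04337
  Q(4)·log₂(Q(4)/P(4)) = 0.941·log₂(0.941/0.0283) = 4.75706
  Q(5)·log₂(Q(5)/P(5)) = 0.0296·log₂(0.0296/0.1388) = -0.06599

D_KL(Q||P) = -0.04715 - 0.05044 - 0.04337 + 4.75706 - 0.06599 = 4.55011 ≈ 4.5501 bits

These are NOT equal (difference: 0.3412 bits). KL divergence is asymmetric: D_KL(P||Q) ≠ D_KL(Q||P) in general.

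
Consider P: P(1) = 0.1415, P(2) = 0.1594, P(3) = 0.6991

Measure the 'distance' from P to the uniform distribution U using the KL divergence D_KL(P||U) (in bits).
0.4024 bits

U(i) = 1/3 for all i

D_KL(P||U) = Σ P(x) log₂(P(x) / (1/3))
           = Σ P(x) log₂(P(x)) + log₂(3)
           = log₂(3) - H(P)

H(P) = -Σ P(x) log₂(P(x)):
  -P(1)·log₂(P(1)) = -(0.1415)·log₂(0.1415) = 0.39919
  -P(2)·log₂(P(2)) = -(0.1594)·log₂(0.1594) = 0.42229
  -P(3)·log₂(P(3)) = -(0.6991)·log₂(0.6991) = 0.36104
H(P) = 0.39919 + 0.42229 + 0.36104 = 1.18252 bits

log₂(3) = 1.58496 bits

D_KL(P||U) = 1.58496 - 1.18252 = 0.40244 ≈ 0.4024 bits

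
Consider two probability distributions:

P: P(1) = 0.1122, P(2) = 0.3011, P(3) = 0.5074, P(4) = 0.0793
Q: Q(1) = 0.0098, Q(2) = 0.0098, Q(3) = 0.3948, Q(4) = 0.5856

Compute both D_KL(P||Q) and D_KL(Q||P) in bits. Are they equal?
D_KL(P||Q) = 1.8374 bits, D_KL(Q||P) = 1.4634 bits. No, they are not equal.

D_KL(P||Q) = Σ P(x) log₂(P(x)/Q(x))

Computing term by term:
  P(1)·log₂(P(1)/Q(1)) = 0.1122·log₂(0.1122/0.0098) = 0.39462
  P(2)·log₂(P(2)/Q(2)) = 0.3011·log₂(0.3011/0.0098) = 1.48783
  P(3)·log₂(P(3)/Q(3)) = 0.5074·log₂(0.5074/0.3948) = 0.18368
  P(4)·log₂(P(4)/Q(4)) = 0.0793·log₂(0.0793/0.5856) = -0.22874

D_KL(P||Q) = 0.39462 + 1.48783 + 0.18368 - 0.22874 = 1.83739 ≈ 1.8374 bits

D_KL(Q||P) = Σ Q(x) log₂(Q(x)/P(x))

Computing term by term:
  Q(1)·log₂(Q(1)/P(1)) = 0.0098·log₂(0.0098/0.1122) = -0.03447
  Q(2)·log₂(Q(2)/P(2)) = 0.0098·log₂(0.0098/0.3011) = -0.04842
  Q(3)·log₂(Q(3)/P(3)) = 0.3948·log₂(0.3948/0.5074) = -0.14292
  Q(4)·log₂(Q(4)/P(4)) = 0.5856·log₂(0.5856/0.0793) = 1.68918

D_KL(Q||P) = -0.03447 - 0.04842 - 0.14292 + 1.68918 = 1.46337 ≈ 1.4634 bits

These are NOT equal (difference: 0.3740 bits). KL divergence is asymmetric: D_KL(P||Q) ≠ D_KL(Q||P) in general.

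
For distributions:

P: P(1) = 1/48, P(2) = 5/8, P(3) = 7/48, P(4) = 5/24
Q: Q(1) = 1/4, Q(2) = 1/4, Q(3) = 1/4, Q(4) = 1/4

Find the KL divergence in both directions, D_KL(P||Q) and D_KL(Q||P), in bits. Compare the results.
D_KL(P||Q) = 0.5833 bits, D_KL(Q||P) = 0.8259 bits. D_KL(Q||P) is larger than D_KL(P||Q) by 0.2426 bits; the two directions differ.

D_KL(P||Q) = Σ P(x) log₂(P(x)/Q(x))

Computing term by term:
  P(1)·log₂(P(1)/Q(1)) = (1/48)·log₂((1/48)/(1/4)) = -0.07469
  P(2)·log₂(P(2)/Q(2)) = (5/8)·log₂((5/8)/(1/4)) = 0.82621
  P(3)·log₂(P(3)/Q(3)) = (7/48)·log₂((7/48)/(1/4)) = -0.11340
  P(4)·log₂(P(4)/Q(4)) = (5/24)·log₂((5/24)/(1/4)) = -0.05480

D_KL(P||Q) = -0.07469 + 0.82621 - 0.11340 - 0.05480 = 0.58332 ≈ 0.5833 bits

D_KL(Q||P) = Σ Q(x) log₂(Q(x)/P(x))

Computing term by term:
  Q(1)·log₂(Q(1)/P(1)) = (1/4)·log₂((1/4)/(1/48)) = 0.89624
  Q(2)·log₂(Q(2)/P(2)) = (1/4)·log₂((1/4)/(5/8)) = -0.33048
  Q(3)·log₂(Q(3)/P(3)) = (1/4)·log₂((1/4)/(7/48)) = 0.19440
  Q(4)·log₂(Q(4)/P(4)) = (1/4)·log₂((1/4)/(5/24)) = 0.06576

D_KL(Q||P) = 0.89624 - 0.33048 + 0.19440 + 0.06576 = 0.82592 ≈ 0.8259 bits

These are NOT equal (difference: 0.2426 bits). KL divergence is asymmetric: D_KL(P||Q) ≠ D_KL(Q||P) in general.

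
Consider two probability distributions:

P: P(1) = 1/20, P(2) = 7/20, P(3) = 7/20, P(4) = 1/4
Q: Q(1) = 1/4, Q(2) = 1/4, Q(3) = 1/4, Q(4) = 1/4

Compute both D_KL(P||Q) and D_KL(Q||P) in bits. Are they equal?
D_KL(P||Q) = 0.2237 bits, D_KL(Q||P) = 0.3378 bits. No, they are not equal.

D_KL(P||Q) = Σ P(x) log₂(P(x)/Q(x))

Computing term by term:
  P(1)·log₂(P(1)/Q(1)) = (1/20)·log₂((1/20)/(1/4)) = -0.11610
  P(2)·log₂(P(2)/Q(2)) = (7/20)·log₂((7/20)/(1/4)) = 0.16990
  P(3)·log₂(P(3)/Q(3)) = (7/20)·log₂((7/20)/(1/4)) = 0.16990
  P(4)·log₂(P(4)/Q(4)) = (1/4)·log₂((1/4)/(1/4)) = 0.00000

D_KL(P||Q) = -0.11610 + 0.16990 + 0.16990 + 0.00000 = 0.22370 ≈ 0.2237 bits

D_KL(Q||P) = Σ Q(x) log₂(Q(x)/P(x))

Computing term by term:
  Q(1)·log₂(Q(1)/P(1)) = (1/4)·log₂((1/4)/(1/20)) = 0.58048
  Q(2)·log₂(Q(2)/P(2)) = (1/4)·log₂((1/4)/(7/20)) = -0.12136
  Q(3)·log₂(Q(3)/P(3)) = (1/4)·log₂((1/4)/(7/20)) = -0.12136
  Q(4)·log₂(Q(4)/P(4)) = (1/4)·log₂((1/4)/(1/4)) = 0.00000

D_KL(Q||P) = 0.58048 - 0.12136 - 0.12136 + 0.00000 = 0.33776 ≈ 0.3378 bits

These are NOT equal (difference: 0.1141 bits). KL divergence is asymmetric: D_KL(P||Q) ≠ D_KL(Q||P) in general.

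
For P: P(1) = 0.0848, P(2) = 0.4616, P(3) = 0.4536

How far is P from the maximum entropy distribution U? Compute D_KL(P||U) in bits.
0.2509 bits

U(i) = 1/3 for all i

D_KL(P||U) = Σ P(x) log₂(P(x) / (1/3))
           = Σ P(x) log₂(P(x)) + log₂(3)
           = log₂(3) - H(P)

H(P) = -Σ P(x) log₂(P(x)):
  -P(1)·log₂(P(1)) = -(0.0848)·log₂(0.0848) = 0.30187
  -P(2)·log₂(P(2)) = -(0.4616)·log₂(0.4616) = 0.51482
  -P(3)·log₂(P(3)) = -(0.4536)·log₂(0.4536) = 0.51733
H(P) = 0.30187 + 0.51482 + 0.51733 = 1.33402 bits

log₂(3) = 1.58496 bits

D_KL(P||U) = 1.58496 - 1.33402 = 0.25094 ≈ 0.2509 bits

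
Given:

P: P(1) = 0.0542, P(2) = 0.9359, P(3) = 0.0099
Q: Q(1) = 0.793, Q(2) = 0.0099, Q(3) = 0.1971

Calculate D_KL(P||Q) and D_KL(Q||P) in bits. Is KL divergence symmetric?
D_KL(P||Q) = 5.8896 bits, D_KL(Q||P) = 3.8553 bits. No, KL divergence is not symmetric.

D_KL(P||Q) = Σ P(x) log₂(P(x)/Q(x))

Computing term by term:
  P(1)·log₂(P(1)/Q(1)) = 0.0542·log₂(0.0542/0.793) = -0.20981
  P(2)·log₂(P(2)/Q(2)) = 0.9359·log₂(0.9359/0.0099) = 6.14211
  P(3)·log₂(P(3)/Q(3)) = 0.0099·log₂(0.0099/0.1971) = -0.04272

D_KL(P||Q) = -0.20981 + 6.14211 - 0.04272 = 5.88958 ≈ 5.8896 bits

D_KL(Q||P) = Σ Q(x) log₂(Q(x)/P(x))

Computing term by term:
  Q(1)·log₂(Q(1)/P(1)) = 0.793·log₂(0.793/0.0542) = 3.06967
  Q(2)·log₂(Q(2)/P(2)) = 0.0099·log₂(0.0099/0.9359) = -0.06497
  Q(3)·log₂(Q(3)/P(3)) = 0.1971·log₂(0.1971/0.0099) = 0.85056

D_KL(Q||P) = 3.06967 - 0.06497 + 0.85056 = 3.85526 ≈ 3.8553 bits

These are NOT equal (difference: 2.0343 bits). KL divergence is asymmetric: D_KL(P||Q) ≠ D_KL(Q||P) in general.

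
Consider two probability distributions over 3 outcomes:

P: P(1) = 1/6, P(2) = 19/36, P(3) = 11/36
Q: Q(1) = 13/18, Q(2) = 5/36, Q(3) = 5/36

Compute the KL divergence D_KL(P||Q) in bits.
1.0115 bits

D_KL(P||Q) = Σ P(x) log₂(P(x)/Q(x))

Computing term by term:
  P(1)·log₂(P(1)/Q(1)) = (1/6)·log₂((1/6)/(13/18)) = -0.35258
  P(2)·log₂(P(2)/Q(2)) = (19/36)·log₂((19/36)/(5/36)) = 1.01650
  P(3)·log₂(P(3)/Q(3)) = (11/36)·log₂((11/36)/(5/36)) = 0.34757

D_KL(P||Q) = -0.35258 + 1.01650 + 0.34757 = 1.01149 ≈ 1.0115 bits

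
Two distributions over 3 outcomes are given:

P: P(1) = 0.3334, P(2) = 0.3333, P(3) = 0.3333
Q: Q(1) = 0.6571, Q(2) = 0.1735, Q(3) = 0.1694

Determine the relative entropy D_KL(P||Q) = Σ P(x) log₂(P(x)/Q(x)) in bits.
0.3130 bits

D_KL(P||Q) = Σ P(x) log₂(P(x)/Q(x))

Computing term by term:
  P(1)·log₂(P(1)/Q(1)) = 0.3334·log₂(0.3334/0.6571) = -0.32635
  P(2)·log₂(P(2)/Q(2)) = 0.3333·log₂(0.3333/0.1735) = 0.31393
  P(3)·log₂(P(3)/Q(3)) = 0.3333·log₂(0.3333/0.1694) = 0.32543

D_KL(P||Q) = -0.32635 + 0.31393 + 0.32543 = 0.31301 ≈ 0.3130 bits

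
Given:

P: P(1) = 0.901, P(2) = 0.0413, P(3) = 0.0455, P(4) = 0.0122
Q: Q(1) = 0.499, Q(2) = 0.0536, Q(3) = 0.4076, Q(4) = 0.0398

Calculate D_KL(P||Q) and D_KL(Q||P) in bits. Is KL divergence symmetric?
D_KL(P||Q) = 0.5878 bits, D_KL(Q||P) = 0.9520 bits. No, KL divergence is not symmetric.

D_KL(P||Q) = Σ P(x) log₂(P(x)/Q(x))

Computing term by term:
  P(1)·log₂(P(1)/Q(1)) = 0.901·log₂(0.901/0.499) = 0.76809
  P(2)·log₂(P(2)/Q(2)) = 0.0413·log₂(0.0413/0.0536) = -0.01553
  P(3)·log₂(P(3)/Q(3)) = 0.0455·log₂(0.0455/0.4076) = -0.14393
  P(4)·log₂(P(4)/Q(4)) = 0.0122·log₂(0.0122/0.0398) = -0.02081

D_KL(P||Q) = 0.76809 - 0.01553 - 0.14393 - 0.02081 = 0.58782 ≈ 0.5878 bits

D_KL(Q||P) = Σ Q(x) log₂(Q(x)/P(x))

Computing term by term:
  Q(1)·log₂(Q(1)/P(1)) = 0.499·log₂(0.499/0.901) = -0.42539
  Q(2)·log₂(Q(2)/P(2)) = 0.0536·log₂(0.0536/0.0413) = 0.02016
  Q(3)·log₂(Q(3)/P(3)) = 0.4076·log₂(0.4076/0.0455) = 1.28933
  Q(4)·log₂(Q(4)/P(4)) = 0.0398·log₂(0.0398/0.0122) = 0.06789

D_KL(Q||P) = -0.42539 + 0.02016 + 1.28933 + 0.06789 = 0.95199 ≈ 0.9520 bits

These are NOT equal (difference: 0.3642 bits). KL divergence is asymmetric: D_KL(P||Q) ≠ D_KL(Q||P) in general.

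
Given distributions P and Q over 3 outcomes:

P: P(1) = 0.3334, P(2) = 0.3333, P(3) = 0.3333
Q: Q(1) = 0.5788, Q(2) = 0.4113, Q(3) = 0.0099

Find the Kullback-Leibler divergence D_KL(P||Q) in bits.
1.3245 bits

D_KL(P||Q) = Σ P(x) log₂(P(x)/Q(x))

Computing term by term:
  P(1)·log₂(P(1)/Q(1)) = 0.3334·log₂(0.3334/0.5788) = -0.26532
  P(2)·log₂(P(2)/Q(2)) = 0.3333·log₂(0.3333/0.4113) = -0.10111
  P(3)·log₂(P(3)/Q(3)) = 0.3333·log₂(0.3333/0.0099) = 1.69091

D_KL(P||Q) = -0.26532 - 0.10111 + 1.69091 = 1.32448 ≈ 1.3245 bits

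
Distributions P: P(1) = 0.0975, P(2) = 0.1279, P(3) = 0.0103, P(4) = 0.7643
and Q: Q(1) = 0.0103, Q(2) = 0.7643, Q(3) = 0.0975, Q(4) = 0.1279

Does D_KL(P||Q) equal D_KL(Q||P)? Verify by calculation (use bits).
D_KL(P||Q) = 1.9241 bits, D_KL(Q||P) = 1.9241 bits. Yes — for this pair D_KL(P||Q) = D_KL(Q||P).

D_KL(P||Q) = Σ P(x) log₂(P(x)/Q(x))

Computing term by term:
  P(1)·log₂(P(1)/Q(1)) = 0.0975·log₂(0.0975/0.0103) = 0.31617
  P(2)·log₂(P(2)/Q(2)) = 0.1279·log₂(0.1279/0.7643) = -0.32987
  P(3)·log₂(P(3)/Q(3)) = 0.0103·log₂(0.0103/0.0975) = -0.03340
  P(4)·log₂(P(4)/Q(4)) = 0.7643·log₂(0.7643/0.1279) = 1.97122

D_KL(P||Q) = 0.31617 - 0.32987 - 0.03340 + 1.97122 = 1.92412 ≈ 1.9241 bits

D_KL(Q||P) = Σ Q(x) log₂(Q(x)/P(x))

Computing term by term:
  Q(1)·log₂(Q(1)/P(1)) = 0.0103·log₂(0.0103/0.0975) = -0.03340
  Q(2)·log₂(Q(2)/P(2)) = 0.7643·log₂(0.7643/0.1279) = 1.97122
  Q(3)·log₂(Q(3)/P(3)) = 0.0975·log₂(0.0975/0.0103) = 0.31617
  Q(4)·log₂(Q(4)/P(4)) = 0.1279·log₂(0.1279/0.7643) = -0.32987

D_KL(Q||P) = -0.03340 + 1.97122 + 0.31617 - 0.32987 = 1.92412 ≈ 1.9241 bits

These ARE equal here. Q is P with outcomes relabeled (Q(1) = P(3), Q(2) = P(4), Q(3) = P(1), Q(4) = P(2)) by a relabeling that is its own inverse, so the two sums contain exactly the same terms in a different order. This is a special case — KL divergence is not symmetric in general: D_KL(P||Q) ≠ D_KL(Q||P) for most P, Q.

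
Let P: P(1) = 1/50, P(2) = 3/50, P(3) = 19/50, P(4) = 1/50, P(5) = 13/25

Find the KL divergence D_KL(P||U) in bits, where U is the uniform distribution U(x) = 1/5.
0.8316 bits

U(i) = 1/5 for all i

D_KL(P||U) = Σ P(x) log₂(P(x) / (1/5))
           = Σ P(x) log₂(P(x)) + log₂(5)
           = log₂(5) - H(P)

H(P) = -Σ P(x) log₂(P(x)):
  -P(1)·log₂(P(1)) = -(1/50)·log₂(1/50) = 0.11288
  -P(2)·log₂(P(2)) = -(3/50)·log₂(3/50) = 0.24353
  -P(3)·log₂(P(3)) = -(19/50)·log₂(19/50) = 0.53045
  -P(4)·log₂(P(4)) = -(1/50)·log₂(1/50) = 0.11288
  -P(5)·log₂(P(5)) = -(13/25)·log₂(13/25) = 0.49058
H(P) = 0.11288 + 0.24353 + 0.53045 + 0.11288 + 0.49058 = 1.49032 bits

log₂(5) = 2.32193 bits

D_KL(P||U) = 2.32193 - 1.49032 = 0.83161 ≈ 0.8316 bits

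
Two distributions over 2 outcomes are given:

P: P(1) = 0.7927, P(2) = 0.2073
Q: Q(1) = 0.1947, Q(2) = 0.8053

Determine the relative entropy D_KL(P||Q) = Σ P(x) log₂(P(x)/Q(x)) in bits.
1.1998 bits

D_KL(P||Q) = Σ P(x) log₂(P(x)/Q(x))

Computing term by term:
  P(1)·log₂(P(1)/Q(1)) = 0.7927·log₂(0.7927/0.1947) = 1.60563
  P(2)·log₂(P(2)/Q(2)) = 0.2073·log₂(0.2073/0.8053) = -0.40585

D_KL(P||Q) = 1.60563 - 0.40585 = 1.19978 ≈ 1.1998 bits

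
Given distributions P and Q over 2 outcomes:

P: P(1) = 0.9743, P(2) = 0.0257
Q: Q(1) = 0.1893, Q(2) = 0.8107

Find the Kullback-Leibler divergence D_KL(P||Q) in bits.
2.1750 bits

D_KL(P||Q) = Σ P(x) log₂(P(x)/Q(x))

Computing term by term:
  P(1)·log₂(P(1)/Q(1)) = 0.9743·log₂(0.9743/0.1893) = 2.30294
  P(2)·log₂(P(2)/Q(2)) = 0.0257·log₂(0.0257/0.8107) = -0.12797

D_KL(P||Q) = 2.30294 - 0.12797 = 2.17497 ≈ 2.1750 bits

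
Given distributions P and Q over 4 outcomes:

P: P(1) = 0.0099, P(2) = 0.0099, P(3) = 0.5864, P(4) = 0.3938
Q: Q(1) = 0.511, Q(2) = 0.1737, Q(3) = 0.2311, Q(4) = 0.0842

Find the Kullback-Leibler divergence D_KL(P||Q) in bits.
1.5669 bits

D_KL(P||Q) = Σ P(x) log₂(P(x)/Q(x))

Computing term by term:
  P(1)·log₂(P(1)/Q(1)) = 0.0099·log₂(0.0099/0.511) = -0.05633
  P(2)·log₂(P(2)/Q(2)) = 0.0099·log₂(0.0099/0.1737) = -0.04092
  P(3)·log₂(P(3)/Q(3)) = 0.5864·log₂(0.5864/0.2311) = 0.78775
  P(4)·log₂(P(4)/Q(4)) = 0.3938·log₂(0.3938/0.0842) = 0.87643

D_KL(P||Q) = -0.05633 - 0.04092 + 0.78775 + 0.87643 = 1.56693 ≈ 1.5669 bits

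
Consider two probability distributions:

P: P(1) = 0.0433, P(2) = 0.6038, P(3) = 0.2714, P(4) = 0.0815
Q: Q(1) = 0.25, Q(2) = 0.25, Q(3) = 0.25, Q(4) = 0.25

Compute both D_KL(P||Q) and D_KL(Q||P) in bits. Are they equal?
D_KL(P||Q) = 0.5590 bits, D_KL(Q||P) = 0.6890 bits. No, they are not equal.

D_KL(P||Q) = Σ P(x) log₂(P(x)/Q(x))

Computing term by term:
  P(1)·log₂(P(1)/Q(1)) = 0.0433·log₂(0.0433/0.25) = -0.10953
  P(2)·log₂(P(2)/Q(2)) = 0.6038·log₂(0.6038/0.25) = 0.76812
  P(3)·log₂(P(3)/Q(3)) = 0.2714·log₂(0.2714/0.25) = 0.03216
  P(4)·log₂(P(4)/Q(4)) = 0.0815·log₂(0.0815/0.25) = -0.13179

D_KL(P||Q) = -0.10953 + 0.76812 + 0.03216 - 0.13179 = 0.55896 ≈ 0.5590 bits

D_KL(Q||P) = Σ Q(x) log₂(Q(x)/P(x))

Computing term by term:
  Q(1)·log₂(Q(1)/P(1)) = 0.25·log₂(0.25/0.0433) = 0.63237
  Q(2)·log₂(Q(2)/P(2)) = 0.25·log₂(0.25/0.6038) = -0.31804
  Q(3)·log₂(Q(3)/P(3)) = 0.25·log₂(0.25/0.2714) = -0.02962
  Q(4)·log₂(Q(4)/P(4)) = 0.25·log₂(0.25/0.0815) = 0.40426

D_KL(Q||P) = 0.63237 - 0.31804 - 0.02962 + 0.40426 = 0.68897 ≈ 0.6890 bits

These are NOT equal (difference: 0.1300 bits). KL divergence is asymmetric: D_KL(P||Q) ≠ D_KL(Q||P) in general.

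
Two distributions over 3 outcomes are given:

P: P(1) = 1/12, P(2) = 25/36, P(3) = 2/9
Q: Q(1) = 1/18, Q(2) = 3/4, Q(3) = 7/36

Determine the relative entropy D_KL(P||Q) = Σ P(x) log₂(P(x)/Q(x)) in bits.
0.0145 bits

D_KL(P||Q) = Σ P(x) log₂(P(x)/Q(x))

Computing term by term:
  P(1)·log₂(P(1)/Q(1)) = (1/12)·log₂((1/12)/(1/18)) = 0.04875
  P(2)·log₂(P(2)/Q(2)) = (25/36)·log₂((25/36)/(3/4)) = -0.07711
  P(3)·log₂(P(3)/Q(3)) = (2/9)·log₂((2/9)/(7/36)) = 0.04281

D_KL(P||Q) = 0.04875 - 0.07711 + 0.04281 = 0.01445 ≈ 0.0145 bits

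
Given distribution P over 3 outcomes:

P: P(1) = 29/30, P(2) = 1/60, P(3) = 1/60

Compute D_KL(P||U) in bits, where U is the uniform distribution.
1.3408 bits

U(i) = 1/3 for all i

D_KL(P||U) = Σ P(x) log₂(P(x) / (1/3))
           = Σ P(x) log₂(P(x)) + log₂(3)
           = log₂(3) - H(P)

H(P) = -Σ P(x) log₂(P(x)):
  -P(1)·log₂(P(1)) = -(29/30)·log₂(29/30) = 0.04728
  -P(2)·log₂(P(2)) = -(1/60)·log₂(1/60) = 0.09845
  -P(3)·log₂(P(3)) = -(1/60)·log₂(1/60) = 0.09845
H(P) = 0.04728 + 0.09845 + 0.09845 = 0.24418 bits

log₂(3) = 1.58496 bits

D_KL(P||U) = 1.58496 - 0.24418 = 1.34078 ≈ 1.3408 bits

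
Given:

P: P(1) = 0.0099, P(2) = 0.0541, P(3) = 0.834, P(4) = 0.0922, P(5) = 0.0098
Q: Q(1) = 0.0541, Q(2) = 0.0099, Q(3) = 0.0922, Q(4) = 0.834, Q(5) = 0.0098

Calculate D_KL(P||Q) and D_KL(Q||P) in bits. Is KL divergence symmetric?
D_KL(P||Q) = 2.4651 bits, D_KL(Q||P) = 2.4651 bits. The two values coincide for this particular pair, but no — KL divergence is not symmetric in general.

D_KL(P||Q) = Σ P(x) log₂(P(x)/Q(x))

Computing term by term:
  P(1)·log₂(P(1)/Q(1)) = 0.0099·log₂(0.0099/0.0541) = -0.02426
  P(2)·log₂(P(2)/Q(2)) = 0.0541·log₂(0.0541/0.0099) = 0.13255
  P(3)·log₂(P(3)/Q(3)) = 0.834·log₂(0.834/0.0922) = 2.64979
  P(4)·log₂(P(4)/Q(4)) = 0.0922·log₂(0.0922/0.834) = -0.29294
  P(5)·log₂(P(5)/Q(5)) = 0.0098·log₂(0.0098/0.0098) = 0.00000

D_KL(P||Q) = -0.02426 + 0.13255 + 2.64979 - 0.29294 + 0.00000 = 2.46514 ≈ 2.4651 bits

D_KL(Q||P) = Σ Q(x) log₂(Q(x)/P(x))

Computing term by term:
  Q(1)·log₂(Q(1)/P(1)) = 0.0541·log₂(0.0541/0.0099) = 0.13255
  Q(2)·log₂(Q(2)/P(2)) = 0.0099·log₂(0.0099/0.0541) = -0.02426
  Q(3)·log₂(Q(3)/P(3)) = 0.0922·log₂(0.0922/0.834) = -0.29294
  Q(4)·log₂(Q(4)/P(4)) = 0.834·log₂(0.834/0.0922) = 2.64979
  Q(5)·log₂(Q(5)/P(5)) = 0.0098·log₂(0.0098/0.0098) = 0.00000

D_KL(Q||P) = 0.13255 - 0.02426 - 0.29294 + 2.64979 + 0.00000 = 2.46514 ≈ 2.4651 bits

These ARE equal here. Q is P with outcomes relabeled (Q(1) = P(2), Q(2) = P(1), Q(3) = P(4), Q(4) = P(3)) by a relabeling that is its own inverse, so the two sums contain exactly the same terms in a different order. This is a special case — KL divergence is not symmetric in general: D_KL(P||Q) ≠ D_KL(Q||P) for most P, Q.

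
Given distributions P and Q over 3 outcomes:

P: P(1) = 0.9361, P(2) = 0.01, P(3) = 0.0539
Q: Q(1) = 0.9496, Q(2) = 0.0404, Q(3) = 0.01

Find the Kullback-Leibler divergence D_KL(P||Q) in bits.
0.0915 bits

D_KL(P||Q) = Σ P(x) log₂(P(x)/Q(x))

Computing term by term:
  P(1)·log₂(P(1)/Q(1)) = 0.9361·log₂(0.9361/0.9496) = -0.01934
  P(2)·log₂(P(2)/Q(2)) = 0.01·log₂(0.01/0.0404) = -0.02014
  P(3)·log₂(P(3)/Q(3)) = 0.0539·log₂(0.0539/0.01) = 0.13099

D_KL(P||Q) = -0.01934 - 0.02014 + 0.13099 = 0.09151 ≈ 0.0915 bits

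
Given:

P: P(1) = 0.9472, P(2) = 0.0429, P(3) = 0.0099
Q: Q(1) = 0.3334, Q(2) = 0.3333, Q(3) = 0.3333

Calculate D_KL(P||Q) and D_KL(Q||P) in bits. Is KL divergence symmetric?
D_KL(P||Q) = 1.2498 bits, D_KL(Q||P) = 2.1745 bits. No, KL divergence is not symmetric.

D_KL(P||Q) = Σ P(x) log₂(P(x)/Q(x))

Computing term by term:
  P(1)·log₂(P(1)/Q(1)) = 0.9472·log₂(0.9472/0.3334) = 1.42688
  P(2)·log₂(P(2)/Q(2)) = 0.0429·log₂(0.0429/0.3333) = -0.12689
  P(3)·log₂(P(3)/Q(3)) = 0.0099·log₂(0.0099/0.3333) = -0.05023

D_KL(P||Q) = 1.42688 - 0.12689 - 0.05023 = 1.24976 ≈ 1.2498 bits

D_KL(Q||P) = Σ Q(x) log₂(Q(x)/P(x))

Computing term by term:
  Q(1)·log₂(Q(1)/P(1)) = 0.3334·log₂(0.3334/0.9472) = -0.50224
  Q(2)·log₂(Q(2)/P(2)) = 0.3333·log₂(0.3333/0.0429) = 0.98583
  Q(3)·log₂(Q(3)/P(3)) = 0.3333·log₂(0.3333/0.0099) = 1.69091

D_KL(Q||P) = -0.50224 + 0.98583 + 1.69091 = 2.17450 ≈ 2.1745 bits

These are NOT equal (difference: 0.9247 bits). KL divergence is asymmetric: D_KL(P||Q) ≠ D_KL(Q||P) in general.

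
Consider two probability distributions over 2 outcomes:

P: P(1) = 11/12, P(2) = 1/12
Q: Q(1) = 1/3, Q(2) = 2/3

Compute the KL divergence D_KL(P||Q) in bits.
1.0878 bits

D_KL(P||Q) = Σ P(x) log₂(P(x)/Q(x))

Computing term by term:
  P(1)·log₂(P(1)/Q(1)) = (11/12)·log₂((11/12)/(1/3)) = 1.33781
  P(2)·log₂(P(2)/Q(2)) = (1/12)·log₂((1/12)/(2/3)) = -0.25000

D_KL(P||Q) = 1.33781 - 0.25000 = 1.08781 ≈ 1.0878 bits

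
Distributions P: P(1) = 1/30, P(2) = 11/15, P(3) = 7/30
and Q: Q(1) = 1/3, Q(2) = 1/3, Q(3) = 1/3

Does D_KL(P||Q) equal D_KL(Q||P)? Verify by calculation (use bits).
D_KL(P||Q) = 0.6034 bits, D_KL(Q||P) = 0.8997 bits. No — D_KL(P||Q) ≠ D_KL(Q||P) for this pair.

D_KL(P||Q) = Σ P(x) log₂(P(x)/Q(x))

Computing term by term:
  P(1)·log₂(P(1)/Q(1)) = (1/30)·log₂((1/30)/(1/3)) = -0.11073
  P(2)·log₂(P(2)/Q(2)) = (11/15)·log₂((11/15)/(1/3)) = 0.83417
  P(3)·log₂(P(3)/Q(3)) = (7/30)·log₂((7/30)/(1/3)) = -0.12007

D_KL(P||Q) = -0.11073 + 0.83417 - 0.12007 = 0.60337 ≈ 0.6034 bits

D_KL(Q||P) = Σ Q(x) log₂(Q(x)/P(x))

Computing term by term:
  Q(1)·log₂(Q(1)/P(1)) = (1/3)·log₂((1/3)/(1/30)) = 1.10731
  Q(2)·log₂(Q(2)/P(2)) = (1/3)·log₂((1/3)/(11/15)) = -0.37917
  Q(3)·log₂(Q(3)/P(3)) = (1/3)·log₂((1/3)/(7/30)) = 0.17152

D_KL(Q||P) = 1.10731 - 0.37917 + 0.17152 = 0.89966 ≈ 0.8997 bits

These are NOT equal (difference: 0.2963 bits). KL divergence is asymmetric: D_KL(P||Q) ≠ D_KL(Q||P) in general.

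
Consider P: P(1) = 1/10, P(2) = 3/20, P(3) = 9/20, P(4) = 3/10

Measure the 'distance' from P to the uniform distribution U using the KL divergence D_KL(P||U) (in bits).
0.2178 bits

U(i) = 1/4 for all i

D_KL(P||U) = Σ P(x) log₂(P(x) / (1/4))
           = Σ P(x) log₂(P(x)) + log₂(4)
           = log₂(4) - H(P)

H(P) = -Σ P(x) log₂(P(x)):
  -P(1)·log₂(P(1)) = -(1/10)·log₂(1/10) = 0.33219
  -P(2)·log₂(P(2)) = -(3/20)·log₂(3/20) = 0.41054
  -P(3)·log₂(P(3)) = -(9/20)·log₂(9/20) = 0.51840
  -P(4)·log₂(P(4)) = -(3/10)·log₂(3/10) = 0.52109
H(P) = 0.33219 + 0.41054 + 0.51840 + 0.52109 = 1.78222 bits

log₂(4) = 2.00000 bits

D_KL(P||U) = 2.00000 - 1.78222 = 0.21778 ≈ 0.2178 bits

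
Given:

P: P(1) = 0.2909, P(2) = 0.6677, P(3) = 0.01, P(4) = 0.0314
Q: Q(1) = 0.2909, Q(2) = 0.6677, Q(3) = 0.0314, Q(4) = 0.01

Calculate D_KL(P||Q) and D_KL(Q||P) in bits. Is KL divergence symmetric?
D_KL(P||Q) = 0.0353 bits, D_KL(Q||P) = 0.0353 bits. The two values coincide for this particular pair, but no — KL divergence is not symmetric in general.

D_KL(P||Q) = Σ P(x) log₂(P(x)/Q(x))

Computing term by term:
  P(1)·log₂(P(1)/Q(1)) = 0.2909·log₂(0.2909/0.2909) = 0.00000
  P(2)·log₂(P(2)/Q(2)) = 0.6677·log₂(0.6677/0.6677) = 0.00000
  P(3)·log₂(P(3)/Q(3)) = 0.01·log₂(0.01/0.0314) = -0.01651
  P(4)·log₂(P(4)/Q(4)) = 0.0314·log₂(0.0314/0.01) = 0.05183

D_KL(P||Q) = 0.00000 + 0.00000 - 0.01651 + 0.05183 = 0.03532 ≈ 0.0353 bits

D_KL(Q||P) = Σ Q(x) log₂(Q(x)/P(x))

Computing term by term:
  Q(1)·log₂(Q(1)/P(1)) = 0.2909·log₂(0.2909/0.2909) = 0.00000
  Q(2)·log₂(Q(2)/P(2)) = 0.6677·log₂(0.6677/0.6677) = 0.00000
  Q(3)·log₂(Q(3)/P(3)) = 0.0314·log₂(0.0314/0.01) = 0.05183
  Q(4)·log₂(Q(4)/P(4)) = 0.01·log₂(0.01/0.0314) = -0.01651

D_KL(Q||P) = 0.00000 + 0.00000 + 0.05183 - 0.01651 = 0.03532 ≈ 0.0353 bits

These ARE equal here. Q is P with outcomes relabeled (Q(3) = P(4), Q(4) = P(3)) by a relabeling that is its own inverse, so the two sums contain exactly the same terms in a different order. This is a special case — KL divergence is not symmetric in general: D_KL(P||Q) ≠ D_KL(Q||P) for most P, Q.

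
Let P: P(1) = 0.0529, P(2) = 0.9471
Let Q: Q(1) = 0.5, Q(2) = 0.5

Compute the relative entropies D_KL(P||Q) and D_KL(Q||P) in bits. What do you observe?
D_KL(P||Q) = 0.7014 bits, D_KL(Q||P) = 1.1595 bits. The two directions give different values (D_KL(Q||P) exceeds D_KL(P||Q) by 0.4581 bits): KL divergence is asymmetric.

D_KL(P||Q) = Σ P(x) log₂(P(x)/Q(x))

Computing term by term:
  P(1)·log₂(P(1)/Q(1)) = 0.0529·log₂(0.0529/0.5) = -0.17143
  P(2)·log₂(P(2)/Q(2)) = 0.9471·log₂(0.9471/0.5) = 0.87284

D_KL(P||Q) = -0.17143 + 0.87284 = 0.70141 ≈ 0.7014 bits

D_KL(Q||P) = Σ Q(x) log₂(Q(x)/P(x))

Computing term by term:
  Q(1)·log₂(Q(1)/P(1)) = 0.5·log₂(0.5/0.0529) = 1.62029
  Q(2)·log₂(Q(2)/P(2)) = 0.5·log₂(0.5/0.9471) = -0.46079

D_KL(Q||P) = 1.62029 - 0.46079 = 1.15950 ≈ 1.1595 bits

These are NOT equal (difference: 0.4581 bits). KL divergence is asymmetric: D_KL(P||Q) ≠ D_KL(Q||P) in general.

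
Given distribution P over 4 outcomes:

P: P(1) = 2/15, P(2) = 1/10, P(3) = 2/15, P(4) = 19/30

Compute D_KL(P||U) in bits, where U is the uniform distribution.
0.4753 bits

U(i) = 1/4 for all i

D_KL(P||U) = Σ P(x) log₂(P(x) / (1/4))
           = Σ P(x) log₂(P(x)) + log₂(4)
           = log₂(4) - H(P)

H(P) = -Σ P(x) log₂(P(x)):
  -P(1)·log₂(P(1)) = -(2/15)·log₂(2/15) = 0.38759
  -P(2)·log₂(P(2)) = -(1/10)·log₂(1/10) = 0.33219
  -P(3)·log₂(P(3)) = -(2/15)·log₂(2/15) = 0.38759
  -P(4)·log₂(P(4)) = -(19/30)·log₂(19/30) = 0.41734
H(P) = 0.38759 + 0.33219 + 0.38759 + 0.41734 = 1.52471 bits

log₂(4) = 2.00000 bits

D_KL(P||U) = 2.00000 - 1.52471 = 0.47529 ≈ 0.4753 bits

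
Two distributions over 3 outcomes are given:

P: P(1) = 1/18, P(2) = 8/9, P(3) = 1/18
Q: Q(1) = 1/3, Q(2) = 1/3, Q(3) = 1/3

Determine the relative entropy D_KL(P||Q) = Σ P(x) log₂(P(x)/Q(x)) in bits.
0.9706 bits

D_KL(P||Q) = Σ P(x) log₂(P(x)/Q(x))

Computing term by term:
  P(1)·log₂(P(1)/Q(1)) = (1/18)·log₂((1/18)/(1/3)) = -0.14361
  P(2)·log₂(P(2)/Q(2)) = (8/9)·log₂((8/9)/(1/3)) = 1.25781
  P(3)·log₂(P(3)/Q(3)) = (1/18)·log₂((1/18)/(1/3)) = -0.14361

D_KL(P||Q) = -0.14361 + 1.25781 - 0.14361 = 0.97059 ≈ 0.9706 bits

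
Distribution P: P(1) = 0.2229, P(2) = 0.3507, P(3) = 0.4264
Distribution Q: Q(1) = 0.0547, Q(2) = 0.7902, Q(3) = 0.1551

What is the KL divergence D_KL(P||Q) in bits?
0.6629 bits

D_KL(P||Q) = Σ P(x) log₂(P(x)/Q(x))

Computing term by term:
  P(1)·log₂(P(1)/Q(1)) = 0.2229·log₂(0.2229/0.0547) = 0.45177
  P(2)·log₂(P(2)/Q(2)) = 0.3507·log₂(0.3507/0.7902) = -0.41101
  P(3)·log₂(P(3)/Q(3)) = 0.4264·log₂(0.4264/0.1551) = 0.62212

D_KL(P||Q) = 0.45177 - 0.41101 + 0.62212 = 0.66288 ≈ 0.6629 bits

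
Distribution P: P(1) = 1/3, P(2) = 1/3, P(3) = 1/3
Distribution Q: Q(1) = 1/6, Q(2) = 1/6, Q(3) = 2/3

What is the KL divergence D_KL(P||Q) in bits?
0.3333 bits

D_KL(P||Q) = Σ P(x) log₂(P(x)/Q(x))

Computing term by term:
  P(1)·log₂(P(1)/Q(1)) = (1/3)·log₂((1/3)/(1/6)) = 0.33333
  P(2)·log₂(P(2)/Q(2)) = (1/3)·log₂((1/3)/(1/6)) = 0.33333
  P(3)·log₂(P(3)/Q(3)) = (1/3)·log₂((1/3)/(2/3)) = -0.33333

D_KL(P||Q) = 0.33333 + 0.33333 - 0.33333 = 0.33333 ≈ 0.3333 bits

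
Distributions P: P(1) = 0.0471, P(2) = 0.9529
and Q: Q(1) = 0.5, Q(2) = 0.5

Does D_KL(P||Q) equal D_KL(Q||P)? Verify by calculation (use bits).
D_KL(P||Q) = 0.7261 bits, D_KL(Q||P) = 1.2389 bits. No — D_KL(P||Q) ≠ D_KL(Q||P) for this pair.

D_KL(P||Q) = Σ P(x) log₂(P(x)/Q(x))

Computing term by term:
  P(1)·log₂(P(1)/Q(1)) = 0.0471·log₂(0.0471/0.5) = -0.16052
  P(2)·log₂(P(2)/Q(2)) = 0.9529·log₂(0.9529/0.5) = 0.88658

D_KL(P||Q) = -0.16052 + 0.88658 = 0.72606 ≈ 0.7261 bits

D_KL(Q||P) = Σ Q(x) log₂(Q(x)/P(x))

Computing term by term:
  Q(1)·log₂(Q(1)/P(1)) = 0.5·log₂(0.5/0.0471) = 1.70406
  Q(2)·log₂(Q(2)/P(2)) = 0.5·log₂(0.5/0.9529) = -0.46520

D_KL(Q||P) = 1.70406 - 0.46520 = 1.23886 ≈ 1.2389 bits

These are NOT equal (difference: 0.5128 bits). KL divergence is asymmetric: D_KL(P||Q) ≠ D_KL(Q||P) in general.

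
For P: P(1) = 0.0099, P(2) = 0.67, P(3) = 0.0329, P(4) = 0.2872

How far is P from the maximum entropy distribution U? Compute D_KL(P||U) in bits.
0.8680 bits

U(i) = 1/4 for all i

D_KL(P||U) = Σ P(x) log₂(P(x) / (1/4))
           = Σ P(x) log₂(P(x)) + log₂(4)
           = log₂(4) - H(P)

H(P) = -Σ P(x) log₂(P(x)):
  -P(1)·log₂(P(1)) = -(0.0099)·log₂(0.0099) = 0.06592
  -P(2)·log₂(P(2)) = -(0.67)·log₂(0.67) = 0.38710
  -P(3)·log₂(P(3)) = -(0.0329)·log₂(0.0329) = 0.16206
  -P(4)·log₂(P(4)) = -(0.2872)·log₂(0.2872) = 0.51692
H(P) = 0.06592 + 0.38710 + 0.16206 + 0.51692 = 1.13200 bits

log₂(4) = 2.00000 bits

D_KL(P||U) = 2.00000 - 1.13200 = 0.86800 ≈ 0.8680 bits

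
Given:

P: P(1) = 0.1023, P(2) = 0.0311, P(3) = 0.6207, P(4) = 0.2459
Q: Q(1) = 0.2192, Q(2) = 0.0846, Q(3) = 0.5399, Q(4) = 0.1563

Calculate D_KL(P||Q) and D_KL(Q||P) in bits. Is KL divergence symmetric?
D_KL(P||Q) = 0.1283 bits, D_KL(Q||P) = 0.1523 bits. No, KL divergence is not symmetric.

D_KL(P||Q) = Σ P(x) log₂(P(x)/Q(x))

Computing term by term:
  P(1)·log₂(P(1)/Q(1)) = 0.1023·log₂(0.1023/0.2192) = -0.11247
  P(2)·log₂(P(2)/Q(2)) = 0.0311·log₂(0.0311/0.0846) = -0.04490
  P(3)·log₂(P(3)/Q(3)) = 0.6207·log₂(0.6207/0.5399) = 0.12489
  P(4)·log₂(P(4)/Q(4)) = 0.2459·log₂(0.2459/0.1563) = 0.16076

D_KL(P||Q) = -0.11247 - 0.04490 + 0.12489 + 0.16076 = 0.12828 ≈ 0.1283 bits

D_KL(Q||P) = Σ Q(x) log₂(Q(x)/P(x))

Computing term by term:
  Q(1)·log₂(Q(1)/P(1)) = 0.2192·log₂(0.2192/0.1023) = 0.24100
  Q(2)·log₂(Q(2)/P(2)) = 0.0846·log₂(0.0846/0.0311) = 0.12214
  Q(3)·log₂(Q(3)/P(3)) = 0.5399·log₂(0.5399/0.6207) = -0.10863
  Q(4)·log₂(Q(4)/P(4)) = 0.1563·log₂(0.1563/0.2459) = -0.10218

D_KL(Q||P) = 0.24100 + 0.12214 - 0.10863 - 0.10218 = 0.15233 ≈ 0.1523 bits

These are NOT equal (difference: 0.0240 bits). KL divergence is asymmetric: D_KL(P||Q) ≠ D_KL(Q||P) in general.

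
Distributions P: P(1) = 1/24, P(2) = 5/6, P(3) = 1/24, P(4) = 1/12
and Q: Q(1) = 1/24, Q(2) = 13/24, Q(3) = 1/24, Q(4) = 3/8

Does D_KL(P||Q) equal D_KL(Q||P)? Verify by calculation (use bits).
D_KL(P||Q) = 0.3371 bits, D_KL(Q||P) = 0.4771 bits. No — D_KL(P||Q) ≠ D_KL(Q||P) for this pair.

D_KL(P||Q) = Σ P(x) log₂(P(x)/Q(x))

Computing term by term:
  P(1)·log₂(P(1)/Q(1)) = (1/24)·log₂((1/24)/(1/24)) = 0.00000
  P(2)·log₂(P(2)/Q(2)) = (5/6)·log₂((5/6)/(13/24)) = 0.51791
  P(3)·log₂(P(3)/Q(3)) = (1/24)·log₂((1/24)/(1/24)) = 0.00000
  P(4)·log₂(P(4)/Q(4)) = (1/12)·log₂((1/12)/(3/8)) = -0.18083

D_KL(P||Q) = 0.00000 + 0.51791 + 0.00000 - 0.18083 = 0.33708 ≈ 0.3371 bits

D_KL(Q||P) = Σ Q(x) log₂(Q(x)/P(x))

Computing term by term:
  Q(1)·log₂(Q(1)/P(1)) = (1/24)·log₂((1/24)/(1/24)) = 0.00000
  Q(2)·log₂(Q(2)/P(2)) = (13/24)·log₂((13/24)/(5/6)) = -0.33664
  Q(3)·log₂(Q(3)/P(3)) = (1/24)·log₂((1/24)/(1/24)) = 0.00000
  Q(4)·log₂(Q(4)/P(4)) = (3/8)·log₂((3/8)/(1/12)) = 0.81372

D_KL(Q||P) = 0.00000 - 0.33664 + 0.00000 + 0.81372 = 0.47708 ≈ 0.4771 bits

These are NOT equal (difference: 0.1400 bits). KL divergence is asymmetric: D_KL(P||Q) ≠ D_KL(Q||P) in general.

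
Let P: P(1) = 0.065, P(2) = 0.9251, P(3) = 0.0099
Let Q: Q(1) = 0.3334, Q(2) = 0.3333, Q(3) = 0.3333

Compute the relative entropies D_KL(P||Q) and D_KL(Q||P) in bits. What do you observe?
D_KL(P||Q) = 1.1589 bits, D_KL(Q||P) = 1.9864 bits. The two directions give different values (D_KL(Q||P) exceeds D_KL(P||Q) by 0.8275 bits): KL divergence is asymmetric.

D_KL(P||Q) = Σ P(x) log₂(P(x)/Q(x))

Computing term by term:
  P(1)·log₂(P(1)/Q(1)) = 0.065·log₂(0.065/0.3334) = -0.15332
  P(2)·log₂(P(2)/Q(2)) = 0.9251·log₂(0.9251/0.3333) = 1.36248
  P(3)·log₂(P(3)/Q(3)) = 0.0099·log₂(0.0099/0.3333) = -0.05023

D_KL(P||Q) = -0.15332 + 1.36248 - 0.05023 = 1.15893 ≈ 1.1589 bits

D_KL(Q||P) = Σ Q(x) log₂(Q(x)/P(x))

Computing term by term:
  Q(1)·log₂(Q(1)/P(1)) = 0.3334·log₂(0.3334/0.065) = 0.78640
  Q(2)·log₂(Q(2)/P(2)) = 0.3333·log₂(0.3333/0.9251) = -0.49088
  Q(3)·log₂(Q(3)/P(3)) = 0.3333·log₂(0.3333/0.0099) = 1.69091

D_KL(Q||P) = 0.78640 - 0.49088 + 1.69091 = 1.98643 ≈ 1.9864 bits

These are NOT equal (difference: 0.8275 bits). KL divergence is asymmetric: D_KL(P||Q) ≠ D_KL(Q||P) in general.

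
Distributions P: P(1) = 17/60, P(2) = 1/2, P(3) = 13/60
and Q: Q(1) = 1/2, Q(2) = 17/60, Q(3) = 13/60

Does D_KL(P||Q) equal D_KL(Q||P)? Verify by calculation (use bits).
D_KL(P||Q) = 0.1775 bits, D_KL(Q||P) = 0.1775 bits. Yes — for this pair D_KL(P||Q) = D_KL(Q||P).

D_KL(P||Q) = Σ P(x) log₂(P(x)/Q(x))

Computing term by term:
  P(1)·log₂(P(1)/Q(1)) = (17/60)·log₂((17/60)/(1/2)) = -0.23217
  P(2)·log₂(P(2)/Q(2)) = (1/2)·log₂((1/2)/(17/60)) = 0.40971
  P(3)·log₂(P(3)/Q(3)) = (13/60)·log₂((13/60)/(13/60)) = 0.00000

D_KL(P||Q) = -0.23217 + 0.40971 + 0.00000 = 0.17754 ≈ 0.1775 bits

D_KL(Q||P) = Σ Q(x) log₂(Q(x)/P(x))

Computing term by term:
  Q(1)·log₂(Q(1)/P(1)) = (1/2)·log₂((1/2)/(17/60)) = 0.40971
  Q(2)·log₂(Q(2)/P(2)) = (17/60)·log₂((17/60)/(1/2)) = -0.23217
  Q(3)·log₂(Q(3)/P(3)) = (13/60)·log₂((13/60)/(13/60)) = 0.00000

D_KL(Q||P) = 0.40971 - 0.23217 + 0.00000 = 0.17754 ≈ 0.1775 bits

These ARE equal here. Q is P with outcomes relabeled (Q(1) = P(2), Q(2) = P(1)) by a relabeling that is its own inverse, so the two sums contain exactly the same terms in a different order. This is a special case — KL divergence is not symmetric in general: D_KL(P||Q) ≠ D_KL(Q||P) for most P, Q.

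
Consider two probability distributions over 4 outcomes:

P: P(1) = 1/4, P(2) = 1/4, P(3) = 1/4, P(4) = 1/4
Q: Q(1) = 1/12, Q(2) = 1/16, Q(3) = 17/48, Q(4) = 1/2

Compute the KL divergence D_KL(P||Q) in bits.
0.5206 bits

D_KL(P||Q) = Σ P(x) log₂(P(x)/Q(x))

Computing term by term:
  P(1)·log₂(P(1)/Q(1)) = (1/4)·log₂((1/4)/(1/12)) = 0.39624
  P(2)·log₂(P(2)/Q(2)) = (1/4)·log₂((1/4)/(1/16)) = 0.50000
  P(3)·log₂(P(3)/Q(3)) = (1/4)·log₂((1/4)/(17/48)) = -0.12563
  P(4)·log₂(P(4)/Q(4)) = (1/4)·log₂((1/4)/(1/2)) = -0.25000

D_KL(P||Q) = 0.39624 + 0.50000 - 0.12563 - 0.25000 = 0.52061 ≈ 0.5206 bits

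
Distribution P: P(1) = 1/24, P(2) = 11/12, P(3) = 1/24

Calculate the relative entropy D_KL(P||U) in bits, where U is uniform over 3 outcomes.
1.0878 bits

U(i) = 1/3 for all i

D_KL(P||U) = Σ P(x) log₂(P(x) / (1/3))
           = Σ P(x) log₂(P(x)) + log₂(3)
           = log₂(3) - H(P)

H(P) = -Σ P(x) log₂(P(x)):
  -P(1)·log₂(P(1)) = -(1/24)·log₂(1/24) = 0.19104
  -P(2)·log₂(P(2)) = -(11/12)·log₂(11/12) = 0.11507
  -P(3)·log₂(P(3)) = -(1/24)·log₂(1/24) = 0.19104
H(P) = 0.19104 + 0.11507 + 0.19104 = 0.49715 bits

log₂(3) = 1.58496 bits

D_KL(P||U) = 1.58496 - 0.49715 = 1.08781 ≈ 1.0878 bits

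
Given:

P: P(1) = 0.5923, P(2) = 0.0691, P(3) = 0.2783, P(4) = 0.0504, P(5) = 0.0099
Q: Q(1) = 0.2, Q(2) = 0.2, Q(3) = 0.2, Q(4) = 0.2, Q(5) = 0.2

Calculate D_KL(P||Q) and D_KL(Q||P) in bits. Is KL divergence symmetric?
D_KL(P||Q) = 0.8113 bits, D_KL(Q||P) = 1.1630 bits. No, KL divergence is not symmetric.

D_KL(P||Q) = Σ P(x) log₂(P(x)/Q(x))

Computing term by term:
  P(1)·log₂(P(1)/Q(1)) = 0.5923·log₂(0.5923/0.2) = 0.92774
  P(2)·log₂(P(2)/Q(2)) = 0.0691·log₂(0.0691/0.2) = -0.10595
  P(3)·log₂(P(3)/Q(3)) = 0.2783·log₂(0.2783/0.2) = 0.13265
  P(4)·log₂(P(4)/Q(4)) = 0.0504·log₂(0.0504/0.2) = -0.10022
  P(5)·log₂(P(5)/Q(5)) = 0.0099·log₂(0.0099/0.2) = -0.04293

D_KL(P||Q) = 0.92774 - 0.10595 + 0.13265 - 0.10022 - 0.04293 = 0.81129 ≈ 0.8113 bits

D_KL(Q||P) = Σ Q(x) log₂(Q(x)/P(x))

Computing term by term:
  Q(1)·log₂(Q(1)/P(1)) = 0.2·log₂(0.2/0.5923) = -0.31327
  Q(2)·log₂(Q(2)/P(2)) = 0.2·log₂(0.2/0.0691) = 0.30665
  Q(3)·log₂(Q(3)/P(3)) = 0.2·log₂(0.2/0.2783) = -0.09533
  Q(4)·log₂(Q(4)/P(4)) = 0.2·log₂(0.2/0.0504) = 0.39770
  Q(5)·log₂(Q(5)/P(5)) = 0.2·log₂(0.2/0.0099) = 0.86729

D_KL(Q||P) = -0.31327 + 0.30665 - 0.09533 + 0.39770 + 0.86729 = 1.16304 ≈ 1.1630 bits

These are NOT equal (difference: 0.3517 bits). KL divergence is asymmetric: D_KL(P||Q) ≠ D_KL(Q||P) in general.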